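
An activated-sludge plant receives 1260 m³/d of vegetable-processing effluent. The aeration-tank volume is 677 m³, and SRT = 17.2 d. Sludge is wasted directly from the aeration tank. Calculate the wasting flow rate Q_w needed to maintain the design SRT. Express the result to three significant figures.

Wasting from the aeration tank: Q_w = V / θ_c = 677.0 / 17.2 = 39.36 m³/d.

Q_w ≈ 39.4 m³/d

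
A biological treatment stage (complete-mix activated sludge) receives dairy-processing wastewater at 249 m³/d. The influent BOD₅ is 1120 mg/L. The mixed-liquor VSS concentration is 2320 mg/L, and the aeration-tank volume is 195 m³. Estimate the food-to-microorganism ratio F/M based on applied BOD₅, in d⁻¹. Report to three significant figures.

F/M = applied load / biomass = Q·S₀/(V·X) = 249 × 1120 / (195.0 × 2320) = 0.6164 d⁻¹.

F/M ≈ 0.616 d⁻¹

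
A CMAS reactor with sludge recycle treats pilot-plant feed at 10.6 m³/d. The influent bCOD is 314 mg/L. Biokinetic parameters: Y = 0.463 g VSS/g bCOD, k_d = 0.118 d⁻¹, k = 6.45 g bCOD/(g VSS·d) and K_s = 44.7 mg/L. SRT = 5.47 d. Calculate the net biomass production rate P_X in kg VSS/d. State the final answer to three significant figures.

From the Monod/SRT balance for a CMAS, S = K_s·(1+k_d θ_c)/[θ_c·(Y k − k_d) − 1] = 44.7 × (1 + 0.118 × 5.47) / [5.47 × (0.463 × 6.45 − 0.118) − 1] = 73.55 / 14.69 = 5.007 mg/L.
Y_obs = Y / (1 + k_d θ_c) = 0.463 / (1 + 0.118 × 5.47) = 0.463 / 1.645 = 0.2814.
Mass of bCOD removed per day: Q(S₀ − S) = 10.6 × 309.0 g/m³ = 3.275 kg/d.
Net biomass production P_X = Y_obs × Q·(S₀ − S) = 0.2814 × 3.275 = 0.9216 kg VSS/d.

P_X ≈ 0.922 kg VSS/d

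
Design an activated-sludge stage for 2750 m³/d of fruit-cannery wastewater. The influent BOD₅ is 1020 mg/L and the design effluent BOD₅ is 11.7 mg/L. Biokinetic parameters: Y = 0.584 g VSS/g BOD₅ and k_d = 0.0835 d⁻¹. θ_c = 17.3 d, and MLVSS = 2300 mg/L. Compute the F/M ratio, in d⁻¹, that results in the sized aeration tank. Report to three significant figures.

F/M ≈ 0.245 d⁻¹

From the SRT design equation V = Y Q (S₀−S) θ_c / [X (1 + k_d θ_c)] = 0.584 × 2750 × (1020 − 11.7) × 17.3 / [2300 × (1 + 0.0835 × 17.3)] = 2.8×10^7 / 5622 = 4983 m³.
F/M = applied load / biomass = Q·S₀/(V·X) = 2750 × 1020 / (4983 × 2300) = 0.2448 d⁻¹.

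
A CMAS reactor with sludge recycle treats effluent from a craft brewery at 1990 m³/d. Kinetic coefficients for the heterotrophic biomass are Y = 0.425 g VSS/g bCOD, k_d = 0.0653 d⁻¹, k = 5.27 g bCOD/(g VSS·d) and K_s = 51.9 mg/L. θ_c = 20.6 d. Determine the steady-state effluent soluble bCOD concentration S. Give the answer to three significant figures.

Effluent substrate depends only on kinetics and SRT: S = K_s(1 + k_d θ_c) / [θ_c(Yk − k_d) − 1] = 51.9 × (1 + 0.0653 × 20.6) / [20.6 × (0.425 × 5.27 − 0.0653) − 1] = 121.7 / 43.79 = 2.779 mg/L.

S ≈ 2.78 mg/L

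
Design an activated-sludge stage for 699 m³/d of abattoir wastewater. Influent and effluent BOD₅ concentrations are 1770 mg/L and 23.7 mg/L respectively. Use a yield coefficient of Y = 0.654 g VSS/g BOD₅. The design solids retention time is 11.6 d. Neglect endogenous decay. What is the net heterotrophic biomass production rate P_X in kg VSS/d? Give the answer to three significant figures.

No decay correction is needed, so Y_obs = Y = 0.654.
ΔS = 1770 − 23.7 = 1746 mg/L, so the substrate removal rate is 699 × 1746/1000 = 1221 kg BOD₅/d.
Net biomass production P_X = Y_obs × Q·(S₀ − S) = 0.6540 × 1221 = 798.3 kg VSS/d.

P_X ≈ 798 kg VSS/d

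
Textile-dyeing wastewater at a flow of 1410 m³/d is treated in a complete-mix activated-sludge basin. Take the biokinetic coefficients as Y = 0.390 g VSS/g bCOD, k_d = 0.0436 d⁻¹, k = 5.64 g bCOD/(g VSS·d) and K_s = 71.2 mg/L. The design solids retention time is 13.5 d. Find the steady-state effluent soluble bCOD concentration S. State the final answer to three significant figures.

For a completely mixed reactor with recycle the Lawrence–McCarty relation gives S = K_s·(1 + k_d·θ_c) / [θ_c·(Y·k − k_d) − 1] = 71.2 × (1 + 0.0436 × 13.5) / [13.5 × (0.390 × 5.64 − 0.0436) − 1] = 113.1 / 28.11 = 4.024 mg/L.

S ≈ 4.02 mg/L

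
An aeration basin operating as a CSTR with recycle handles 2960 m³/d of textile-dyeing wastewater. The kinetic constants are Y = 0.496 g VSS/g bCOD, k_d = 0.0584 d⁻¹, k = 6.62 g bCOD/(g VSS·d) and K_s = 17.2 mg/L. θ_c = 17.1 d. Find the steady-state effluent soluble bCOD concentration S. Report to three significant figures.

For a completely mixed reactor with recycle the Lawrence–McCarty relation gives S = K_s·(1 + k_d·θ_c) / [θ_c·(Y·k − k_d) − 1] = 17.2 × (1 + 0.0584 × 17.1) / [17.1 × (0.496 × 6.62 − 0.0584) − 1] = 34.38 / 54.15 = 0.6348 mg/L.

S ≈ 0.635 mg/L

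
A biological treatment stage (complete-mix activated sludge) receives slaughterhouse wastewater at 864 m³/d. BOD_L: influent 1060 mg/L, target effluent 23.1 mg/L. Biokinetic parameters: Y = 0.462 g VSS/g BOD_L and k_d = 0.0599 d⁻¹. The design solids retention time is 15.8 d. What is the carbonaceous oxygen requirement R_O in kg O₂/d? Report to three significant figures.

R_O ≈ 594 kg O₂/d

Y_obs = Y / (1 + k_d θ_c) = 0.462 / (1 + 0.0599 × 15.8) = 0.462 / 1.946 = 0.2374.
Substrate removed = Q·(S₀ − S) = 864 m³/d × (1060 − 23.1) g/m³ = 8.96×10^5 g/d = 895.9 kg/d.
Biomass synthesised: P_X = Y_obs × 895.9 = 212.6 kg VSS/d.
R_O = Q·(S₀ − S) − 1.42·P_X = 895.9 − 1.42 × 212.6 = 593.9 kg O₂/d.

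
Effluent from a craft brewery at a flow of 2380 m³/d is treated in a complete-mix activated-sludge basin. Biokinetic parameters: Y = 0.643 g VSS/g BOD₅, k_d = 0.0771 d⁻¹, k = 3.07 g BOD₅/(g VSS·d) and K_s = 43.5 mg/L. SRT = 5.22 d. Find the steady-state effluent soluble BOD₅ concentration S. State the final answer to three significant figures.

S ≈ 6.85 mg/L

From the Monod/SRT balance for a CMAS, S = K_s·(1+k_d θ_c)/[θ_c·(Y k − k_d) − 1] = 43.5 × (1 + 0.0771 × 5.22) / [5.22 × (0.643 × 3.07 − 0.0771) − 1] = 61.01 / 8.902 = 6.853 mg/L.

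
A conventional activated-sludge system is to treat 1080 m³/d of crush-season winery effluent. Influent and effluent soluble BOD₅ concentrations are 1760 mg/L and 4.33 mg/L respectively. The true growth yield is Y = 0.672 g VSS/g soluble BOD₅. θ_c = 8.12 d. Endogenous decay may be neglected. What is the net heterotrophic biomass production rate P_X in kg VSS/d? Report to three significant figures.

P_X ≈ 1270 kg VSS/d

Since k_d ≈ 0, Y_obs = Y = 0.672 g VSS/g soluble BOD₅.
Substrate removed = Q·(S₀ − S) = 1080 m³/d × (1760 − 4.33) g/m³ = 1.9×10^6 g/d = 1896 kg/d.
So the net sludge growth is P_X = 0.6720 × 1896 = 1274 kg VSS/d.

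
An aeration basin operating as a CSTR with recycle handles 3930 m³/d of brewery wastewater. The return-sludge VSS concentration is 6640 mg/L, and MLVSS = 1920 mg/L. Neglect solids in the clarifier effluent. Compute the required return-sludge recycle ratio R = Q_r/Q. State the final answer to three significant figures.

R ≈ 0.407

R = Q_r/Q = X/(X_r − X) = 1920 / (6640 − 1920) = 0.4068.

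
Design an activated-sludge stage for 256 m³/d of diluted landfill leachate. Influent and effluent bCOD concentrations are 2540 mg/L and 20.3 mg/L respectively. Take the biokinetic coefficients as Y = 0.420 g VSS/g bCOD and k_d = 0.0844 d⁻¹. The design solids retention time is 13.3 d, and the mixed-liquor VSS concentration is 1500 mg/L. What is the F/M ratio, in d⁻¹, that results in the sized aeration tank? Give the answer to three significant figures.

F/M ≈ 0.383 d⁻¹

Steady-state biomass mass balance: V·X·(1 + k_d·θ_c) = Y·Q·(S₀ − S)·θ_c, so V = 0.420 × 256 × (2540 − 20.3) × 13.3 / [1500 × (1 + 0.0844 × 13.3)] = 3.6×10^6 / 3184 = 1132 m³.
F/M = applied load / biomass = Q·S₀/(V·X) = 256 × 2540 / (1132 × 1500) = 0.3830 d⁻¹.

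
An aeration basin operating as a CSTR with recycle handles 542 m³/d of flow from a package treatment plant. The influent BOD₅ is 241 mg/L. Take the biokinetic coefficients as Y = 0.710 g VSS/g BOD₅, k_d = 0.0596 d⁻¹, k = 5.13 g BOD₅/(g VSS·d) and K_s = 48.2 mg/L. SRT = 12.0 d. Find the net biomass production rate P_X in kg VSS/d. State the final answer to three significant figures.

P_X ≈ 53.6 kg VSS/d

From the Monod/SRT balance for a CMAS, S = K_s·(1+k_d θ_c)/[θ_c·(Y k − k_d) − 1] = 48.2 × (1 + 0.0596 × 12.0) / [12.0 × (0.710 × 5.13 − 0.0596) − 1] = 82.67 / 41.99 = 1.969 mg/L.
Correct the yield for decay: Y_obs = Y/(1 + k_d θ_c) = 0.710 / (1 + 0.0596 × 12.0) = 0.710 / 1.715 = 0.4139.
Substrate removed = Q·(S₀ − S) = 542 m³/d × (241 − 1.97) g/m³ = 1.3×10^5 g/d = 129.6 kg/d.
P_X = Y_obs · Q(S₀ − S) = 0.4139 × 129.6 = 53.63 kg VSS/d.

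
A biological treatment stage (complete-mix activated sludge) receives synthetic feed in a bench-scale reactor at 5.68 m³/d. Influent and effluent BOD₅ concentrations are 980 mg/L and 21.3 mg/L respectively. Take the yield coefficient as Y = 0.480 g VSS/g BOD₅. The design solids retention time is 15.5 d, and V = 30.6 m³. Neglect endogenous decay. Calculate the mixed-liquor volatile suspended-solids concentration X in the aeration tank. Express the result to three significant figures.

X = Y·Q·ΔS·θ_c / V = 0.480 × 5.68 × (980 − 21.3) × 15.5 / 30.6 = 1324 mg/L.

X ≈ 1320 mg/L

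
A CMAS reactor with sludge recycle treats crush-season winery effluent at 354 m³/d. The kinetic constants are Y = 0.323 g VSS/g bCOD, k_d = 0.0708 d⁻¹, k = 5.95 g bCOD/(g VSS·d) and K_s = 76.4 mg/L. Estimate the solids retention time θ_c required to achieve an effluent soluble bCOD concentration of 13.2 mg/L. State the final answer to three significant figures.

From 1/θ_c = Y·k·S/(K_s + S) − k_d: Y·k·S/(K_s+S) = 0.323 × 5.95 × 13.2 / (76.4 + 13.2) = 0.2831 d⁻¹.
Then 1/θ_c = μ − k_d = 0.2831 − 0.0708 = 0.2123 d⁻¹, giving θ_c = 4.710 d.

θ_c ≈ 4.71 d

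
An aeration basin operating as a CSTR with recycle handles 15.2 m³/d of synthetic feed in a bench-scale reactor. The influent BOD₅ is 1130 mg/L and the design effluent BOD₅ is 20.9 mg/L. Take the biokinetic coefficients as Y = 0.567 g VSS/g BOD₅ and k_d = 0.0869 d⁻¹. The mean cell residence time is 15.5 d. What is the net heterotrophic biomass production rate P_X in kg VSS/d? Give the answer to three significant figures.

The observed yield is Y_obs = Y/(1 + k_d·θ_c) = 0.567 / (1 + 0.0869 × 15.5) = 0.567 / 2.347 = 0.2416 g VSS per g BOD₅ removed.
Q·(S₀ − S) = 15.2 × (1130 − 20.9) × 10⁻³ = 16.86 kg/d removed.
P_X = Y_obs · Q(S₀ − S) = 0.2416 × 16.86 = 4.073 kg VSS/d.

P_X ≈ 4.07 kg VSS/d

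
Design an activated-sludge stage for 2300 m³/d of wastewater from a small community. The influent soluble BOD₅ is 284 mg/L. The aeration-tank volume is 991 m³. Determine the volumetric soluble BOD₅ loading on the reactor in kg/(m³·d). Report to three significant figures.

L_v ≈ 0.659 kg soluble BOD₅/(m³·d)

L_v = Q S₀ / V = 2300 × 284 × 10⁻³ / 991.0 = 0.6591 kg/(m³·d).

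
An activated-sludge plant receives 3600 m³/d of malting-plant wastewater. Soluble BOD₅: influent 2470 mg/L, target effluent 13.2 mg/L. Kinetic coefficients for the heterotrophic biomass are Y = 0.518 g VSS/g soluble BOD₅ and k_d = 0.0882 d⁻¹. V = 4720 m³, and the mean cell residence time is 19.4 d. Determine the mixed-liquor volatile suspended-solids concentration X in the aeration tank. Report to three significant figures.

X = Y·Q·ΔS·θ_c / [V·(1 + k_d θ_c)] = 0.518 × 3600 × (2470 − 13.2) × 19.4 / [4720 × (1 + 0.0882 × 19.4)] = 6946 mg/L.

X ≈ 6950 mg/L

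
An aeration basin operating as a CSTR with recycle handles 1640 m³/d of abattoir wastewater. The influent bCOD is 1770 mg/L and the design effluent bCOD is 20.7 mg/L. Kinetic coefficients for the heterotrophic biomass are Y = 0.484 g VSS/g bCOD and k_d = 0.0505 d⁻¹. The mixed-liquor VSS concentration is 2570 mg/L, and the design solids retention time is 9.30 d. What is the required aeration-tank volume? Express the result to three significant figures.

Steady-state biomass mass balance: V·X·(1 + k_d·θ_c) = Y·Q·(S₀ − S)·θ_c, so V = 0.484 × 1640 × (1770 − 20.7) × 9.30 / [2570 × (1 + 0.0505 × 9.30)] = 1.29×10^7 / 3777 = 3419 m³.

V ≈ 3420 m³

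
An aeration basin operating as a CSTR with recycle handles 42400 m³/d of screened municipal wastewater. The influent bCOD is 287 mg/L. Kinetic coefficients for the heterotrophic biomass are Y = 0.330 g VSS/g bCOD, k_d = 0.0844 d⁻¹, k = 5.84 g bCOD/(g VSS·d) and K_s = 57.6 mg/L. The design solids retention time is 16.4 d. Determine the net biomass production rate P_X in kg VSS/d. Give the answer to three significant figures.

P_X ≈ 1660 kg VSS/d

For a completely mixed reactor with recycle the Lawrence–McCarty relation gives S = K_s·(1 + k_d·θ_c) / [θ_c·(Y·k − k_d) − 1] = 57.6 × (1 + 0.0844 × 16.4) / [16.4 × (0.330 × 5.84 − 0.0844) − 1] = 137.3 / 29.22 = 4.699 mg/L.
Observed yield with endogenous decay: Y_obs = Y / (1 + k_d·θ_c) = 0.330 / (1 + 0.0844 × 16.4) = 0.330 / 2.384 = 0.1384 g VSS/g bCOD.
ΔS = 287 − 4.70 = 282.3 mg/L, so the substrate removal rate is 42400 × 282.3/1000 = 11970 kg bCOD/d.
Net biomass production P_X = Y_obs × Q·(S₀ − S) = 0.1384 × 11970 = 1657 kg VSS/d.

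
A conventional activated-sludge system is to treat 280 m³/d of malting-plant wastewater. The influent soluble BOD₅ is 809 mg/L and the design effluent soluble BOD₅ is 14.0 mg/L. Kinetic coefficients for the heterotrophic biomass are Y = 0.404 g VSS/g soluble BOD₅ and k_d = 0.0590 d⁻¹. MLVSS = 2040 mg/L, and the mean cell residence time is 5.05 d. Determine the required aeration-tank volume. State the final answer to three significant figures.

Rearranging the biomass balance for a CMAS with decay, V = Y·Q·ΔS·θ_c / [X·(1+k_d θ_c)] = 0.404 × 280 × (809 − 14.0) × 5.05 / [2040 × (1 + 0.0590 × 5.05)] = 4.54×10^5 / 2648 = 171.5 m³.

V ≈ 172 m³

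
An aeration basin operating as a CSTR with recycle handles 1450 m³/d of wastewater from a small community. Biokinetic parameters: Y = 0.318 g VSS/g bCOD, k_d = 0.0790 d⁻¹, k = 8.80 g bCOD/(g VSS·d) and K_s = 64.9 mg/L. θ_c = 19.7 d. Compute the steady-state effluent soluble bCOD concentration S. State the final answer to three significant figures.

S ≈ 3.16 mg/L

For a completely mixed reactor with recycle the Lawrence–McCarty relation gives S = K_s·(1 + k_d·θ_c) / [θ_c·(Y·k − k_d) − 1] = 64.9 × (1 + 0.0790 × 19.7) / [19.7 × (0.318 × 8.80 − 0.0790) − 1] = 165.9 / 52.57 = 3.156 mg/L.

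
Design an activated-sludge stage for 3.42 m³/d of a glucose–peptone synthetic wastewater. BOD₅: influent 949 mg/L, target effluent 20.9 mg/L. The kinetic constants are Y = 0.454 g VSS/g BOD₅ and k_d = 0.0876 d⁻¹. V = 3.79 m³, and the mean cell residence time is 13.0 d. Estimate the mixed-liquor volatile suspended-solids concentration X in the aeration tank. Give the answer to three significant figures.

X ≈ 2310 mg/L

X = Y·Q·ΔS·θ_c / [V·(1 + k_d θ_c)] = 0.454 × 3.42 × (949 − 20.9) × 13.0 / [3.79 × (1 + 0.0876 × 13.0)] = 2311 mg/L.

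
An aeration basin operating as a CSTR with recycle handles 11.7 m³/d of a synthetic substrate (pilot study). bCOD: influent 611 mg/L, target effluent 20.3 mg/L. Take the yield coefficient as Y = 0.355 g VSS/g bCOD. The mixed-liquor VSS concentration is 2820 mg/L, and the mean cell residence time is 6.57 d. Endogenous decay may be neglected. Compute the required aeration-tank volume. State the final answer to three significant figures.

With k_d = 0 the design equation reduces to V = Y Q (S₀−S) θ_c / X = 0.355 × 11.7 × (611 − 20.3) × 6.57 / 2820 = 5.716 m³.

V ≈ 5.72 m³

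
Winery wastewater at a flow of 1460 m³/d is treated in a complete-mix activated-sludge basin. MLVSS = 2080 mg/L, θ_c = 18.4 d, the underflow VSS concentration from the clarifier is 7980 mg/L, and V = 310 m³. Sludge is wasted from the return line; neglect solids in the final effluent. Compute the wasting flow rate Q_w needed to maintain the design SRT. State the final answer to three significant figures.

θ_c = V·X/(Q_w·X_r) when wasting from the recycle, so Q_w = V·X/(θ_c·X_r) = 310.0 × 2080 / (18.4 × 7980) = 4.391 m³/d.

Q_w ≈ 4.39 m³/d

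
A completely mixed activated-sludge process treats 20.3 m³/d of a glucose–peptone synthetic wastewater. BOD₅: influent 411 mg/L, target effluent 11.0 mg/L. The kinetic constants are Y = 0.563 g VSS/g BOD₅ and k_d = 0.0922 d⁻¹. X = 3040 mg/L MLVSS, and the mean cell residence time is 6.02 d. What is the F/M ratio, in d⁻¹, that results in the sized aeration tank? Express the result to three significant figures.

Rearranging the biomass balance for a CMAS with decay, V = Y·Q·ΔS·θ_c / [X·(1+k_d θ_c)] = 0.563 × 20.3 × (411 − 11.0) × 6.02 / [3040 × (1 + 0.0922 × 6.02)] = 2.75×10^4 / 4727 = 5.822 m³.
Food-to-microorganism ratio F/M = Q S₀ / (V X) = 20.3 × 411 / (5.822 × 3040) = 0.4714 d⁻¹.

F/M ≈ 0.471 d⁻¹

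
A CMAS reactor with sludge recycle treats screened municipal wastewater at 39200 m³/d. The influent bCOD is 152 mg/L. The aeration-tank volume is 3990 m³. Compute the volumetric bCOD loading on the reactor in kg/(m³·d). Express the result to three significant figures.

Applied bCOD load per unit volume = Q·S₀/V = (39200 × 152/1000)/3990 = 1.493 kg bCOD·m⁻³·d⁻¹.

L_v ≈ 1.49 kg bCOD/(m³·d)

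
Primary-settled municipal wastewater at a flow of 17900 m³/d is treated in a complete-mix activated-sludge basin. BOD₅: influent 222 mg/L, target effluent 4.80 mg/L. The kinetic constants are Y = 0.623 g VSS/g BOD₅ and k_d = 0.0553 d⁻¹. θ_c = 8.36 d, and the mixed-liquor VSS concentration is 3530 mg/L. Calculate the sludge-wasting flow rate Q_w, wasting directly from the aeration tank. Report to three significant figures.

From the SRT design equation V = Y Q (S₀−S) θ_c / [X (1 + k_d θ_c)] = 0.623 × 17900 × (222 − 4.80) × 8.36 / [3530 × (1 + 0.0553 × 8.36)] = 2.02×10^7 / 5162 = 3923 m³.
Wasting from the aeration tank: Q_w = V / θ_c = 3923 / 8.36 = 469.2 m³/d.

Q_w ≈ 469 m³/d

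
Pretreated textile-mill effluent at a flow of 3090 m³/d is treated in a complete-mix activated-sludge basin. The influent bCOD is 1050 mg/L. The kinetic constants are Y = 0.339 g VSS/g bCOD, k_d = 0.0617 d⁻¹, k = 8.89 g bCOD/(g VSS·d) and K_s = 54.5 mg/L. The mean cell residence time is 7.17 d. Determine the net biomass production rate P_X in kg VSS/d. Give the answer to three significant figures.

P_X ≈ 760 kg VSS/d

Effluent substrate depends only on kinetics and SRT: S = K_s(1 + k_d θ_c) / [θ_c(Yk − k_d) − 1] = 54.5 × (1 + 0.0617 × 7.17) / [7.17 × (0.339 × 8.89 − 0.0617) − 1] = 78.61 / 20.17 = 3.898 mg/L.
Correct the yield for decay: Y_obs = Y/(1 + k_d θ_c) = 0.339 / (1 + 0.0617 × 7.17) = 0.339 / 1.442 = 0.2350.
ΔS = 1050 − 3.90 = 1046 mg/L, so the substrate removal rate is 3090 × 1046/1000 = 3232 kg bCOD/d.
So the net sludge growth is P_X = 0.2350 × 3232 = 759.7 kg VSS/d.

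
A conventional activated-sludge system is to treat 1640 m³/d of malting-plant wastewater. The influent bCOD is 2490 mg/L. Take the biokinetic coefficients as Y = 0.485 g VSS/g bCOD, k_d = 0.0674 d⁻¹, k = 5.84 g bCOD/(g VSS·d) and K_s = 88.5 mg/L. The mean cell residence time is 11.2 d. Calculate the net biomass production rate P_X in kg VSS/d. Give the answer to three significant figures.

P_X ≈ 1130 kg VSS/d

From the Monod/SRT balance for a CMAS, S = K_s·(1+k_d θ_c)/[θ_c·(Y k − k_d) − 1] = 88.5 × (1 + 0.0674 × 11.2) / [11.2 × (0.485 × 5.84 − 0.0674) − 1] = 155.3 / 29.97 = 5.182 mg/L.
Correct the yield for decay: Y_obs = Y/(1 + k_d θ_c) = 0.485 / (1 + 0.0674 × 11.2) = 0.485 / 1.755 = 0.2764.
ΔS = 2490 − 5.18 = 2485 mg/L, so the substrate removal rate is 1640 × 2485/1000 = 4075 kg bCOD/d.
So the net sludge growth is P_X = 0.2764 × 4075 = 1126 kg VSS/d.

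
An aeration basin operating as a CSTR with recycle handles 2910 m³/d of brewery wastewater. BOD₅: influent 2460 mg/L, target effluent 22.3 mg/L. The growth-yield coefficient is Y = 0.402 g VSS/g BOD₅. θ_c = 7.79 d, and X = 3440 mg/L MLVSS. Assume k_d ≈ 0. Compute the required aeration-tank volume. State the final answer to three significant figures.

With k_d = 0 the design equation reduces to V = Y Q (S₀−S) θ_c / X = 0.402 × 2910 × (2460 − 22.3) × 7.79 / 3440 = 6458 m³.

V ≈ 6460 m³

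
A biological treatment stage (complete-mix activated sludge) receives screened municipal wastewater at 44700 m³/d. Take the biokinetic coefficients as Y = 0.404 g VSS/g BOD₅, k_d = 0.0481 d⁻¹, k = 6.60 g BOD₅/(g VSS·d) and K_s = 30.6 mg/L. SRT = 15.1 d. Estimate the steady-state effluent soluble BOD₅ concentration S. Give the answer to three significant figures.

Effluent substrate depends only on kinetics and SRT: S = K_s(1 + k_d θ_c) / [θ_c(Yk − k_d) − 1] = 30.6 × (1 + 0.0481 × 15.1) / [15.1 × (0.404 × 6.60 − 0.0481) − 1] = 52.83 / 38.54 = 1.371 mg/L.

S ≈ 1.37 mg/L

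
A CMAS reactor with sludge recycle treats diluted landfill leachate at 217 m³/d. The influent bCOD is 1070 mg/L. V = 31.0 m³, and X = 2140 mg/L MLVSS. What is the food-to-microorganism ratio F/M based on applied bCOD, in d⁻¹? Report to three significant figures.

F/M ≈ 3.50 d⁻¹

Food-to-microorganism ratio F/M = Q S₀ / (V X) = 217 × 1070 / (31.00 × 2140) = 3.500 d⁻¹.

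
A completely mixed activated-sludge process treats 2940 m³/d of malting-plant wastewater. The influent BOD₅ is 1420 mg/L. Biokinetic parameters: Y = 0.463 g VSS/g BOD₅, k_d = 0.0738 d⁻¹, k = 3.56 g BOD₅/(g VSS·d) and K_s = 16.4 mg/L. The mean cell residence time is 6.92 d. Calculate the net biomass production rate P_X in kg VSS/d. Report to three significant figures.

Effluent substrate depends only on kinetics and SRT: S = K_s(1 + k_d θ_c) / [θ_c(Yk − k_d) − 1] = 16.4 × (1 + 0.0738 × 6.92) / [6.92 × (0.463 × 3.56 − 0.0738) − 1] = 24.78 / 9.895 = 2.504 mg/L.
Y_obs = Y / (1 + k_d θ_c) = 0.463 / (1 + 0.0738 × 6.92) = 0.463 / 1.511 = 0.3065.
Mass of BOD₅ removed per day: Q(S₀ − S) = 2940 × 1418 g/m³ = 4167 kg/d.
Biomass produced: P_X = Y_obs·Q·ΔS = 0.3065 × 4167 ≈ 1277 kg VSS/d.

P_X ≈ 1280 kg VSS/d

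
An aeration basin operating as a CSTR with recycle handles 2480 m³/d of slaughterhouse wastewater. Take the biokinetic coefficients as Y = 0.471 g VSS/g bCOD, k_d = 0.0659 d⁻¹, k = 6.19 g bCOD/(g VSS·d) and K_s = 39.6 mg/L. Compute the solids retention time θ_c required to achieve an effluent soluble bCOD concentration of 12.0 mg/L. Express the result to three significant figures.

From 1/θ_c = Y·k·S/(K_s + S) − k_d: Y·k·S/(K_s+S) = 0.471 × 6.19 × 12.0 / (39.6 + 12.0) = 0.6780 d⁻¹.
θ_c = 1/(μ − k_d) = 1/(0.6780 − 0.0659) = 1/0.6121 = 1.634 d.

θ_c ≈ 1.63 d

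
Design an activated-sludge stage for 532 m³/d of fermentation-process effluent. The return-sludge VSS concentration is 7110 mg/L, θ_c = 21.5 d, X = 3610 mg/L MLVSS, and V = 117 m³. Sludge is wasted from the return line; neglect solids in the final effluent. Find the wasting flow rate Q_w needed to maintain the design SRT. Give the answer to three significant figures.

θ_c = V·X/(Q_w·X_r) when wasting from the recycle, so Q_w = V·X/(θ_c·X_r) = 117.0 × 3610 / (21.5 × 7110) = 2.763 m³/d.

Q_w ≈ 2.76 m³/d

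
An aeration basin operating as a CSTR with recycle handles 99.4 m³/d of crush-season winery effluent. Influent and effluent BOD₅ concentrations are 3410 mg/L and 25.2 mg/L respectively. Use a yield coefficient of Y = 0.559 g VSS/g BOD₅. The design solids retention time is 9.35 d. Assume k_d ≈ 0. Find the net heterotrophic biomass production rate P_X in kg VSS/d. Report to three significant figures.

Since k_d ≈ 0, Y_obs = Y = 0.559 g VSS/g BOD₅.
Q·(S₀ − S) = 99.4 × (3410 − 25.2) × 10⁻³ = 336.4 kg/d removed.
Net biomass production P_X = Y_obs × Q·(S₀ − S) = 0.5590 × 336.4 = 188.1 kg VSS/d.

P_X ≈ 188 kg VSS/d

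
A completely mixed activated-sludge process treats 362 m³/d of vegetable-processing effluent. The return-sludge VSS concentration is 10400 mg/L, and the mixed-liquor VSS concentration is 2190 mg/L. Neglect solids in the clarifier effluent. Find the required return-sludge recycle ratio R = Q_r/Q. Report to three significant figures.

R ≈ 0.267

Mass balance around the secondary clarifier (neglecting effluent solids): R = X / (X_r − X) = 2190 / (10400 − 2190) = 0.2667.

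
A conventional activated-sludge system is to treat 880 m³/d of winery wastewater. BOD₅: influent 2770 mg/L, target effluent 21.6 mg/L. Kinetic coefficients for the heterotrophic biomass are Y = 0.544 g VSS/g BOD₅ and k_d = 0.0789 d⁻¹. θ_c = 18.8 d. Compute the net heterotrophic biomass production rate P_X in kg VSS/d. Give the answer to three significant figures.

P_X ≈ 530 kg VSS/d

Observed yield with endogenous decay: Y_obs = Y / (1 + k_d·θ_c) = 0.544 / (1 + 0.0789 × 18.8) = 0.544 / 2.483 = 0.2191 g VSS/g BOD₅.
Mass of BOD₅ removed per day: Q(S₀ − S) = 880 × 2748 g/m³ = 2419 kg/d.
P_X = Y_obs · Q(S₀ − S) = 0.2191 × 2419 = 529.8 kg VSS/d.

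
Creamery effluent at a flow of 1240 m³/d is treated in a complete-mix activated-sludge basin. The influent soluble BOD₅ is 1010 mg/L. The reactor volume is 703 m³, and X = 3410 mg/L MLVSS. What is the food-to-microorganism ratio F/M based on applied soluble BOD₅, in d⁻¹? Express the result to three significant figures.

F/M ≈ 0.522 d⁻¹

F/M = Q·S₀ / (V·X) = 1240 × 1010 / (703.0 × 3410) = 0.5224 g soluble BOD₅·(g VSS·d)⁻¹.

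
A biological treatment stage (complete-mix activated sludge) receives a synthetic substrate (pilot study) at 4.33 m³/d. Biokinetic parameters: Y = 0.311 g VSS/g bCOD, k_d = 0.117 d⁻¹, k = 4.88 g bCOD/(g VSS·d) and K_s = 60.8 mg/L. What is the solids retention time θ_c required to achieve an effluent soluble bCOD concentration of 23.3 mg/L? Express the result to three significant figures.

θ_c ≈ 3.30 d

At the target effluent, Y k S/(K_s+S) = 0.311×4.88×23.3/84.10 = 0.4205 d⁻¹.
1/θ_c = 0.4205 − 0.117 = 0.3035 d⁻¹, so θ_c = 3.295 d.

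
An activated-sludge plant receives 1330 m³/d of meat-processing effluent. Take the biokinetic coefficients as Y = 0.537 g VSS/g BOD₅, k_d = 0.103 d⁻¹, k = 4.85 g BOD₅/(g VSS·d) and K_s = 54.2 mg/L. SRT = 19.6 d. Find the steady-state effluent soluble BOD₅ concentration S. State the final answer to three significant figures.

For a completely mixed reactor with recycle the Lawrence–McCarty relation gives S = K_s·(1 + k_d·θ_c) / [θ_c·(Y·k − k_d) − 1] = 54.2 × (1 + 0.103 × 19.6) / [19.6 × (0.537 × 4.85 − 0.103) − 1] = 163.6 / 48.03 = 3.407 mg/L.

S ≈ 3.41 mg/L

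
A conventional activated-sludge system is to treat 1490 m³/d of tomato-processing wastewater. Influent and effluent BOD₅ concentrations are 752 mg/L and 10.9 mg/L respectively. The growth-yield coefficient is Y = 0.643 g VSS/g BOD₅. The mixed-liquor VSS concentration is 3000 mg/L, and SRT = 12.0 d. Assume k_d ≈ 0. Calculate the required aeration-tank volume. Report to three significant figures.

V ≈ 2840 m³

V·X = Y·Q·ΔS·θ_c gives V = 0.643 × 1490 × (752 − 10.9) × 12.0 / 3000 = 2840 m³.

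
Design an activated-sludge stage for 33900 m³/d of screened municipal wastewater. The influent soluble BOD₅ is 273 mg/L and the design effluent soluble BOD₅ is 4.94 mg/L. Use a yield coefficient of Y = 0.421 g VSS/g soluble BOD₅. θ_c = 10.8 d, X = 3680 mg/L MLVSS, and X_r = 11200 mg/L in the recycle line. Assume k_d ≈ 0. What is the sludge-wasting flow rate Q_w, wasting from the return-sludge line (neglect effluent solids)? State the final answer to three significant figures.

Biomass mass balance (decay neglected): V·X = Y·Q·(S₀ − S)·θ_c, so V = 0.421 × 33900 × (273 − 4.94) × 10.8 / 3680 = 11228 m³.
Q_w = (V·X)/(θ_c X_r) = 11228 × 3680 / (10.8 × 11200) = 341.6 m³/d.

Q_w ≈ 342 m³/d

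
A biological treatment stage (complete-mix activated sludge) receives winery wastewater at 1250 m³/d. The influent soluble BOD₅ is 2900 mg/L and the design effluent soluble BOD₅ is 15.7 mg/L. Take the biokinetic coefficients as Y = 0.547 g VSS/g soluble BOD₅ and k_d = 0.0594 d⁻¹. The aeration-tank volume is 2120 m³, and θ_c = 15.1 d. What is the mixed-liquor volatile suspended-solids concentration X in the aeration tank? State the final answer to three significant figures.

X ≈ 7410 mg/L

X = Y·Q·ΔS·θ_c / [V·(1 + k_d θ_c)] = 0.547 × 1250 × (2900 − 15.7) × 15.1 / [2120 × (1 + 0.0594 × 15.1)] = 7405 mg/L.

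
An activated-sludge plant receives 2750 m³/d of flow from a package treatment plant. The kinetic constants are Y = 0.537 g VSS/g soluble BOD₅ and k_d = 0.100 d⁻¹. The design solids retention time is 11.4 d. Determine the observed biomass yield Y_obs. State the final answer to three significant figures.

Observed yield with endogenous decay: Y_obs = Y / (1 + k_d·θ_c) = 0.537 / (1 + 0.100 × 11.4) = 0.537 / 2.140 = 0.2509 g VSS/g soluble BOD₅.

Y_obs ≈ 0.251 g VSS/g soluble BOD₅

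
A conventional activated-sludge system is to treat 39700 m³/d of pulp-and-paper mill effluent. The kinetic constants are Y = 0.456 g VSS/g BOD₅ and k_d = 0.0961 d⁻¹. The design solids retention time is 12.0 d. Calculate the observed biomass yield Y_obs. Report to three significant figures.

Y_obs ≈ 0.212 g VSS/g BOD₅

Correct the yield for decay: Y_obs = Y/(1 + k_d θ_c) = 0.456 / (1 + 0.0961 × 12.0) = 0.456 / 2.153 = 0.2118.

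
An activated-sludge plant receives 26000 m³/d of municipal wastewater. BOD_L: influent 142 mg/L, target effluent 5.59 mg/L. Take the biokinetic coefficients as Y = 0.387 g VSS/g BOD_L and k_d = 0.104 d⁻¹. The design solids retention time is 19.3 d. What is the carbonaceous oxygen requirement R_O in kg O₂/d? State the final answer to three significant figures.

The observed yield is Y_obs = Y/(1 + k_d·θ_c) = 0.387 / (1 + 0.104 × 19.3) = 0.387 / 3.007 = 0.1287 g VSS per g BOD_L removed.
Q·(S₀ − S) = 26000 × (142 − 5.59) × 10⁻³ = 3547 kg/d removed.
Net sludge production P_X = 0.1287 × 3547 = 456.4 kg VSS/d.
R_O = Q·(S₀ − S) − 1.42·P_X = 3547 − 1.42 × 456.4 = 2899 kg O₂/d.

R_O ≈ 2900 kg O₂/d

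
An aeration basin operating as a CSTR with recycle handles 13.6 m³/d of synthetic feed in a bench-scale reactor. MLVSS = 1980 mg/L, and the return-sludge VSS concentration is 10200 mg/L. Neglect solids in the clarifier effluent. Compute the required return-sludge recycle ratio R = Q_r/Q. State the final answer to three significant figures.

Mass balance around the secondary clarifier (neglecting effluent solids): R = X / (X_r − X) = 1980 / (10200 − 1980) = 0.2409.

R ≈ 0.241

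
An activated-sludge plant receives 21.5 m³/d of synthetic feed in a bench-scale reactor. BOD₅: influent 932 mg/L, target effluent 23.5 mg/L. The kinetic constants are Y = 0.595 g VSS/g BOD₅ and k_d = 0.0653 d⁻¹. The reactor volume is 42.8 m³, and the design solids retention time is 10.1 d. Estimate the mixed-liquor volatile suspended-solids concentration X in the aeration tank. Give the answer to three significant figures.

From V·X·(1 + k_d·θ_c) = Y·Q·(S₀ − S)·θ_c: X = 0.595 × 21.5 × (932 − 23.5) × 10.1 / [42.8 × (1 + 0.0653 × 10.1)] = 1653 mg/L.

X ≈ 1650 mg/L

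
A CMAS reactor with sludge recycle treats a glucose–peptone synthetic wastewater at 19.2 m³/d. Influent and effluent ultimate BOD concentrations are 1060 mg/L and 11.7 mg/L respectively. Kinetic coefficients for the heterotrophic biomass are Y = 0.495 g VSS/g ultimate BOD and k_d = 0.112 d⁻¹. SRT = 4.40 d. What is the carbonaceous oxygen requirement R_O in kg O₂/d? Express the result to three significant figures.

Observed yield with endogenous decay: Y_obs = Y / (1 + k_d·θ_c) = 0.495 / (1 + 0.112 × 4.40) = 0.495 / 1.493 = 0.3316 g VSS/g ultimate BOD.
Substrate removed = Q·(S₀ − S) = 19.2 m³/d × (1060 − 11.7) g/m³ = 2.01×10^4 g/d = 20.13 kg/d.
Net sludge production P_X = 0.3316 × 20.13 = 6.674 kg VSS/d.
R_O = Q·ΔS − 1.42 P_X = 20.13 − 9.477 = 10.65 kg O₂/d.

R_O ≈ 10.7 kg O₂/d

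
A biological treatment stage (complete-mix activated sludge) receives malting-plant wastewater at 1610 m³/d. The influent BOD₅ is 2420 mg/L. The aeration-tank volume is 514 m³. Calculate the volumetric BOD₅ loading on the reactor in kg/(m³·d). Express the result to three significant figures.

L_v ≈ 7.58 kg BOD₅/(m³·d)

L_v = Q S₀ / V = 1610 × 2420 × 10⁻³ / 514.0 = 7.580 kg/(m³·d).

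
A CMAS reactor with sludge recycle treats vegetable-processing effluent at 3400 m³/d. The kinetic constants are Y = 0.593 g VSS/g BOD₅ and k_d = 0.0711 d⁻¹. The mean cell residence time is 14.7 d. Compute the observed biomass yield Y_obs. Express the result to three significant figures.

Y_obs ≈ 0.290 g VSS/g BOD₅

Correct the yield for decay: Y_obs = Y/(1 + k_d θ_c) = 0.593 / (1 + 0.0711 × 14.7) = 0.593 / 2.045 = 0.2900.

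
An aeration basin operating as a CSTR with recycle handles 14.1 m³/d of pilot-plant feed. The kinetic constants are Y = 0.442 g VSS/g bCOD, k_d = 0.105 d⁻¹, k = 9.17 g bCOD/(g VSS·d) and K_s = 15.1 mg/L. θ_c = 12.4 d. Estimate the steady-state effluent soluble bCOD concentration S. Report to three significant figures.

Effluent substrate depends only on kinetics and SRT: S = K_s(1 + k_d θ_c) / [θ_c(Yk − k_d) − 1] = 15.1 × (1 + 0.105 × 12.4) / [12.4 × (0.442 × 9.17 − 0.105) − 1] = 34.76 / 47.96 = 0.7248 mg/L.

S ≈ 0.725 mg/L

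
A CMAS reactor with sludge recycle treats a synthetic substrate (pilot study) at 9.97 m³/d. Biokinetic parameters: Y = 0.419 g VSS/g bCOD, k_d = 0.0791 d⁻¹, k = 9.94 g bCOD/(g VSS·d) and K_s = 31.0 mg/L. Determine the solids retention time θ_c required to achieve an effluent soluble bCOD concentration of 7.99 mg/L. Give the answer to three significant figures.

θ_c ≈ 1.29 d

At the target effluent, Y k S/(K_s+S) = 0.419×9.94×7.99/38.99 = 0.8535 d⁻¹.
Then 1/θ_c = μ − k_d = 0.8535 − 0.0791 = 0.7744 d⁻¹, giving θ_c = 1.291 d.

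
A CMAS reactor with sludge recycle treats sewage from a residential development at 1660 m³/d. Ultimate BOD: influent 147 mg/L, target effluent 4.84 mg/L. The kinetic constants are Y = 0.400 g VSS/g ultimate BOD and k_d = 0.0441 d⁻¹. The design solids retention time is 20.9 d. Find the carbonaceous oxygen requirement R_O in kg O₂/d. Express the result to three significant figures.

R_O ≈ 166 kg O₂/d

The observed yield is Y_obs = Y/(1 + k_d·θ_c) = 0.400 / (1 + 0.0441 × 20.9) = 0.400 / 1.922 = 0.2082 g VSS per g ultimate BOD removed.
Substrate removed = Q·(S₀ − S) = 1660 m³/d × (147 − 4.84) g/m³ = 2.36×10^5 g/d = 236.0 kg/d.
Net sludge production P_X = 0.2082 × 236.0 = 49.12 kg VSS/d.
Carbonaceous O₂ demand = substrate oxidised − cell-mass equivalent = 236.0 − 1.42 × 49.12 = 166.2 kg O₂/d.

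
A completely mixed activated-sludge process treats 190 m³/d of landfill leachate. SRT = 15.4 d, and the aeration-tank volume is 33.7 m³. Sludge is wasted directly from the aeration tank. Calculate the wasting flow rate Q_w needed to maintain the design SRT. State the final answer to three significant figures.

Wasting from the aeration tank: Q_w = V / θ_c = 33.70 / 15.4 = 2.188 m³/d.

Q_w ≈ 2.19 m³/d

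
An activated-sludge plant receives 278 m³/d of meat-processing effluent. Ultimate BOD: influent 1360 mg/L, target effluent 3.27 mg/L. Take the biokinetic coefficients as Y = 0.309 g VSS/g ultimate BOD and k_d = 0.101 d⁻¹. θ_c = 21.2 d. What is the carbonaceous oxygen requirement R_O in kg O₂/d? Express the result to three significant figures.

Correct the yield for decay: Y_obs = Y/(1 + k_d θ_c) = 0.309 / (1 + 0.101 × 21.2) = 0.309 / 3.141 = 0.09837.
Mass of ultimate BOD removed per day: Q(S₀ − S) = 278 × 1357 g/m³ = 377.2 kg/d.
Biomass synthesised: P_X = Y_obs × 377.2 = 37.10 kg VSS/d.
R_O = Q·ΔS − 1.42 P_X = 377.2 − 52.69 = 324.5 kg O₂/d.

R_O ≈ 324 kg O₂/d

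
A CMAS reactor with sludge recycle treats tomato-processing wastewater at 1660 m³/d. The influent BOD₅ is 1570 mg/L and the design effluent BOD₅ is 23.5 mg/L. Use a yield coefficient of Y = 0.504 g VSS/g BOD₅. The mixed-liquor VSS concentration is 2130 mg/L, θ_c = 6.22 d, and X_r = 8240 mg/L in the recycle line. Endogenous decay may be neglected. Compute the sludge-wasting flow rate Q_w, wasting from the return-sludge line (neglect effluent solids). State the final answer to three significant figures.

Q_w ≈ 157 m³/d

V·X = Y·Q·ΔS·θ_c gives V = 0.504 × 1660 × (1570 − 23.5) × 6.22 / 2130 = 3778 m³.
θ_c = V·X/(Q_w·X_r) when wasting from the recycle, so Q_w = V·X/(θ_c·X_r) = 3778 × 2130 / (6.22 × 8240) = 157.0 m³/d.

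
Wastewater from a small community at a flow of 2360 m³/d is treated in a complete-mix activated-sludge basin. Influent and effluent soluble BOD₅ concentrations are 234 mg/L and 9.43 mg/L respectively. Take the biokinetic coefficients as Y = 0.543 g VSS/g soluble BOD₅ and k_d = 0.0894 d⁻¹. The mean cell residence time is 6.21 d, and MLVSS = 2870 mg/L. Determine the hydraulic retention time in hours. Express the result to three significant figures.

τ ≈ 4.07 h

Steady-state biomass mass balance: V·X·(1 + k_d·θ_c) = Y·Q·(S₀ − S)·θ_c, so V = 0.543 × 2360 × (234 − 9.43) × 6.21 / [2870 × (1 + 0.0894 × 6.21)] = 1.79×10^6 / 4463 = 400.4 m³.
HRT = V/Q = 400.4 m³ / 2360 m³·d⁻¹ = 0.1697 d × 24 = 4.072 h.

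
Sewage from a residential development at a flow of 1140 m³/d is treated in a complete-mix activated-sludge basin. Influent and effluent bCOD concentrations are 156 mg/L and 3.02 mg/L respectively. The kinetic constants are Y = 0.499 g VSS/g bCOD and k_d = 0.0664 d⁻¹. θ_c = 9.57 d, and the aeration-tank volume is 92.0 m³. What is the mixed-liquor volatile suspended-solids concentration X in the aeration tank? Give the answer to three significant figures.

X ≈ 5540 mg/L

X = Y·Q·ΔS·θ_c / [V·(1 + k_d θ_c)] = 0.499 × 1140 × (156 − 3.02) × 9.57 / [92.0 × (1 + 0.0664 × 9.57)] = 5535 mg/L.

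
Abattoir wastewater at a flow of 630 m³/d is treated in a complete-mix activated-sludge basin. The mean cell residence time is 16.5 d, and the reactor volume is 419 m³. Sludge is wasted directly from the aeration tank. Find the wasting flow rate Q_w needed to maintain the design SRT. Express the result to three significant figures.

Q_w ≈ 25.4 m³/d

With mixed-liquor wasting, θ_c = V/Q_w, so Q_w = V/θ_c = 419.0/16.5 = 25.39 m³/d.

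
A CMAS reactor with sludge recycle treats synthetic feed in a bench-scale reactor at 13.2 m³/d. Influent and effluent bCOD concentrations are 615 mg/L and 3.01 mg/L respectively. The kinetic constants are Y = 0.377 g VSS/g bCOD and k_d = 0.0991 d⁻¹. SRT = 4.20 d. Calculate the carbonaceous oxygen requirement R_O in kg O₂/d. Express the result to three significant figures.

The observed yield is Y_obs = Y/(1 + k_d·θ_c) = 0.377 / (1 + 0.0991 × 4.20) = 0.377 / 1.416 = 0.2662 g VSS per g bCOD removed.
Substrate removed = Q·(S₀ − S) = 13.2 m³/d × (615 − 3.01) g/m³ = 8.08×10^3 g/d = 8.078 kg/d.
Net sludge production P_X = 0.2662 × 8.078 = 2.150 kg VSS/d.
R_O = Q·ΔS − 1.42 P_X = 8.078 − 3.054 = 5.025 kg O₂/d.

R_O ≈ 5.02 kg O₂/d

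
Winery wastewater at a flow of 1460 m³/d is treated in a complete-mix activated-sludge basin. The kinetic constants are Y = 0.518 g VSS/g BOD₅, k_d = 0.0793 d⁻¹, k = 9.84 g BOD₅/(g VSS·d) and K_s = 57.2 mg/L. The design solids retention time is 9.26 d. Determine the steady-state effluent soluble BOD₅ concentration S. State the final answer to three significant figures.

For a completely mixed reactor with recycle the Lawrence–McCarty relation gives S = K_s·(1 + k_d·θ_c) / [θ_c·(Y·k − k_d) − 1] = 57.2 × (1 + 0.0793 × 9.26) / [9.26 × (0.518 × 9.84 − 0.0793) − 1] = 99.20 / 45.47 = 2.182 mg/L.

S ≈ 2.18 mg/L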